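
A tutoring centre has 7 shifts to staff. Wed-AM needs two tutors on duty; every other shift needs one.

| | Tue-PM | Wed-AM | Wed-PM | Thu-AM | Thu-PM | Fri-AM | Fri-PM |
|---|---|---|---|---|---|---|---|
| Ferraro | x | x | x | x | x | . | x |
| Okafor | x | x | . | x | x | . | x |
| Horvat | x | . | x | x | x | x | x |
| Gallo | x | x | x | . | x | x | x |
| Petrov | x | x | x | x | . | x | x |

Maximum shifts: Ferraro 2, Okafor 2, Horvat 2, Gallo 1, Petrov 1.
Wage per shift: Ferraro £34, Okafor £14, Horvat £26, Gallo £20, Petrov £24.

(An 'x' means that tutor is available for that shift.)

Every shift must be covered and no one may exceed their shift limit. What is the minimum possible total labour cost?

Picking the cheapest available tutor for each shift independently would cost £130, but that ignores the shift limits.
An optimal schedule: Tue-PM→Okafor, Wed-AM→Gallo+Petrov, Wed-PM→Ferraro, Thu-AM→Ferraro, Thu-PM→Okafor, Fri-AM→Horvat, Fri-PM→Horvat.
Total: 14 + 20 + 24 + 34 + 34 + 14 + 26 + 26 = £192.

£192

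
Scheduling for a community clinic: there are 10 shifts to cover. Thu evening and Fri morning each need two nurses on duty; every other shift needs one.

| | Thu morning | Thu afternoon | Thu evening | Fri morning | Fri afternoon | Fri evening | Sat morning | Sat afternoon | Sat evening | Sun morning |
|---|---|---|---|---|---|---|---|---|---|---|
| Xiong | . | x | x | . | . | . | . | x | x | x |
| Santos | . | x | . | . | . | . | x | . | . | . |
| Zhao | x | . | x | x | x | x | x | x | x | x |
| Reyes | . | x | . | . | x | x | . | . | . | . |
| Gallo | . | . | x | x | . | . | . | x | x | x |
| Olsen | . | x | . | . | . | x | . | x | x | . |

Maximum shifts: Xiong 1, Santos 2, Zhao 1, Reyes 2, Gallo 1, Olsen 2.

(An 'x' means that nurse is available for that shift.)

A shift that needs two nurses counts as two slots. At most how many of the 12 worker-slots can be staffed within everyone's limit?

9

Total capacity across all nurses is 1+2+1+2+1+2 = 9, and 12 slots are needed, so at most 9 can be filled.
An assignment achieving 9: Thu morning→Zhao, Thu afternoon→Santos, Thu evening→Xiong, Fri morning→Gallo, Fri afternoon→Reyes, Fri evening→Reyes, Sat morning→Santos, Sat afternoon→Olsen, Sat evening→Olsen.
Loads: Xiong 1/1, Santos 2/2, Zhao 1/1, Reyes 2/2, Gallo 1/1, Olsen 2/2.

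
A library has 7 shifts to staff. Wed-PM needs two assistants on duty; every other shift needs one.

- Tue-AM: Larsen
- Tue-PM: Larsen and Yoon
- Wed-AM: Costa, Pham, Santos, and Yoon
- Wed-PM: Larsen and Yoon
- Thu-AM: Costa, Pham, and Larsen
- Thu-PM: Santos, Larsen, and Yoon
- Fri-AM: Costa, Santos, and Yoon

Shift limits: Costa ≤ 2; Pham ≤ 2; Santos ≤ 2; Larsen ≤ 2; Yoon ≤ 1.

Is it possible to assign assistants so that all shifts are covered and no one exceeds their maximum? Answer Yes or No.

No

Total capacity is 9 and 8 slots are needed, so capacity alone doesn't rule it out.
Shifts {Tue-AM, Tue-PM, Wed-PM} need 4 worker-slots in total, but the assistants available for any of those shifts (Larsen and Yoon) can supply at most 3 among them. So no valid schedule exists.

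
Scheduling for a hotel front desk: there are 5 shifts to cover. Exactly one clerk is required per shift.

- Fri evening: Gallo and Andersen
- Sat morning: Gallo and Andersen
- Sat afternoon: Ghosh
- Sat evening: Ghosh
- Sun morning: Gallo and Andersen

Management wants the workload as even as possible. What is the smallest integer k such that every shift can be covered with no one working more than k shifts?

With 3 clerks and 5 worker-slots to fill, someone must work at least ⌈5/3⌉ = 2 shifts, so k ≥ 2.
k = 2 works: Fri evening→Gallo, Sat morning→Gallo, Sat afternoon→Ghosh, Sat evening→Ghosh, Sun morning→Andersen.
Loads: Ghosh 2, Gallo 2, Andersen 1 — all ≤ 2.

2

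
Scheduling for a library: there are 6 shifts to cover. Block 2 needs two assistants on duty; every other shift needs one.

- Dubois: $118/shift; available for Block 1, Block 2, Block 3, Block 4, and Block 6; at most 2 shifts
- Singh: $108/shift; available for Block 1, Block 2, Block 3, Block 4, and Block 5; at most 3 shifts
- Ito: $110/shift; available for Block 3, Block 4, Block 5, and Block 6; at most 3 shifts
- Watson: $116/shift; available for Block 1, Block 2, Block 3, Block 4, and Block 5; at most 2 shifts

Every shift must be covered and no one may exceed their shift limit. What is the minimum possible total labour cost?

Picking the cheapest available assistant for each shift independently would cost $766, but that ignores the shift limits.
An optimal schedule: Block 1→Singh, Block 2→Singh+Watson, Block 3→Ito, Block 4→Ito, Block 5→Singh, Block 6→Ito.
Total: 108 + 108 + 116 + 110 + 110 + 108 + 110 = $770.

$770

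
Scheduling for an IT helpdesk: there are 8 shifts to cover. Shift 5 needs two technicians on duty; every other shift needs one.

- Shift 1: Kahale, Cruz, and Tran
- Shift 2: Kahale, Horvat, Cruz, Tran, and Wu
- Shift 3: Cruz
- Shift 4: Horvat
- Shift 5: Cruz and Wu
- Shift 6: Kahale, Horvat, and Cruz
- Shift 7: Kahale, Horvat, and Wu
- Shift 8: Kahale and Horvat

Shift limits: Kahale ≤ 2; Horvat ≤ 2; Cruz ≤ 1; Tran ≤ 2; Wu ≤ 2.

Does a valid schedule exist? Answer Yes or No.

No

Total capacity is 9 and 9 slots are needed, so capacity alone doesn't rule it out.
Shifts {Shift 3, Shift 5} need 3 worker-slots in total, but the technicians available for any of those shifts (Cruz and Wu) can supply at most 2 among them. So no valid schedule exists.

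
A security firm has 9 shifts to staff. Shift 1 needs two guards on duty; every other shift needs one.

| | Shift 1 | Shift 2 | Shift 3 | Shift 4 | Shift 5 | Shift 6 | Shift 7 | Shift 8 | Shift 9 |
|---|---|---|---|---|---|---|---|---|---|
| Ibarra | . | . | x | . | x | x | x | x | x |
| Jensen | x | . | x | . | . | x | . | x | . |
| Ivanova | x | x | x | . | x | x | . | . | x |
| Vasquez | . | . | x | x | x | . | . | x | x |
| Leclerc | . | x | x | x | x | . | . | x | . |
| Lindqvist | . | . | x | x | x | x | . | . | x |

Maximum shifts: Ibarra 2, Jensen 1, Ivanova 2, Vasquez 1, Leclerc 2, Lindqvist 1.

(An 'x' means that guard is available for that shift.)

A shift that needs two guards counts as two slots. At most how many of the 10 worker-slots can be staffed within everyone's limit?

Total capacity across all guards is 2+1+2+1+2+1 = 9, and 10 slots are needed, so at most 9 can be filled.
An assignment achieving 9: Shift 1→Jensen+Ivanova, Shift 2→Ivanova, Shift 4→Vasquez, Shift 5→Leclerc, Shift 6→Ibarra, Shift 7→Ibarra, Shift 8→Leclerc, Shift 9→Lindqvist.
Loads: Ibarra 2/2, Jensen 1/1, Ivanova 2/2, Vasquez 1/1, Leclerc 2/2, Lindqvist 1/1.

9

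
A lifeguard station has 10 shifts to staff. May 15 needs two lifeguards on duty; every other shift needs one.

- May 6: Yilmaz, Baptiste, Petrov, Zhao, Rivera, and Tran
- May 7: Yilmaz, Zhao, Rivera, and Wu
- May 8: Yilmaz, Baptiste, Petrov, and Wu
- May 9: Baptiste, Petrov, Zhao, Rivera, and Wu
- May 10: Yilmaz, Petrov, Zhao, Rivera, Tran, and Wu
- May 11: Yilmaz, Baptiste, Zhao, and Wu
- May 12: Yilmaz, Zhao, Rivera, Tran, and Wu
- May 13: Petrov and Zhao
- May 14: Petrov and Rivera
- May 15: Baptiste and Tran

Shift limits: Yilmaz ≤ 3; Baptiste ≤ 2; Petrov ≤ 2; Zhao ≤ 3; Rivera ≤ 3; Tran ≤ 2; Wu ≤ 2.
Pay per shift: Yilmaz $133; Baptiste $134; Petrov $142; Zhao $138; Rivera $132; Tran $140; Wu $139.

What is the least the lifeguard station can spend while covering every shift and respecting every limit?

May 15 can only be covered by Baptiste and Tran, so that assignment is forced.
Picking the cheapest available lifeguard for each shift independently would cost $1470, but that ignores the shift limits.
An optimal schedule: May 6→Baptiste, May 7→Rivera, May 8→Yilmaz, May 9→Rivera, May 10→Zhao, May 11→Yilmaz, May 12→Yilmaz, May 13→Zhao, May 14→Rivera, May 15→Baptiste+Tran.
Total: 134 + 132 + 133 + 132 + 138 + 133 + 133 + 138 + 132 + 134 + 140 = $1479.

$1479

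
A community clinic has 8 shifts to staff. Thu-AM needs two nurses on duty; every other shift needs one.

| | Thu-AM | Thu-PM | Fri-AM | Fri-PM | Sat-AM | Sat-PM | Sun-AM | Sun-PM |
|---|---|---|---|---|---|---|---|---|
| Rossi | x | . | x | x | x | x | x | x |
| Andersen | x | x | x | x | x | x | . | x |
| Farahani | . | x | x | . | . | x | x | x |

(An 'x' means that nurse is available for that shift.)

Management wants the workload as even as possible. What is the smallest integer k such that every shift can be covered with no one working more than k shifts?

3

With 3 nurses and 9 worker-slots to fill, someone must work at least ⌈9/3⌉ = 3 shifts, so k ≥ 3.
k = 3 works: Thu-AM→Rossi+Andersen, Thu-PM→Andersen, Fri-AM→Andersen, Fri-PM→Rossi, Sat-AM→Rossi, Sat-PM→Farahani, Sun-AM→Farahani, Sun-PM→Farahani.
Loads: Rossi 3, Andersen 3, Farahani 3 — all ≤ 3.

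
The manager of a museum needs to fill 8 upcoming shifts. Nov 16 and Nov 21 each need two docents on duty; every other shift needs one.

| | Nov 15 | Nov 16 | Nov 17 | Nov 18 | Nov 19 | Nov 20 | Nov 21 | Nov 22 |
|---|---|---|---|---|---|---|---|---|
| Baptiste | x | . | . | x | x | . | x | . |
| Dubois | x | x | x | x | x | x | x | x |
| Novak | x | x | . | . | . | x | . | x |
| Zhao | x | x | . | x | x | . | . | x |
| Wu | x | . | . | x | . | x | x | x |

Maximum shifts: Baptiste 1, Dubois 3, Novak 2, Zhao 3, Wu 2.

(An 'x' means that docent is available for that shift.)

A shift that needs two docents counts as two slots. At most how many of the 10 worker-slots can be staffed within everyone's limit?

10

Total capacity across all docents is 1+3+2+3+2 = 11, and 10 slots are needed, so at most 10 can be filled.
An assignment achieving 10: Nov 15→Zhao, Nov 16→Dubois+Novak, Nov 17→Dubois, Nov 18→Zhao, Nov 19→Baptiste, Nov 20→Novak, Nov 21→Dubois+Wu, Nov 22→Zhao.
Loads: Baptiste 1/1, Dubois 3/3, Novak 2/2, Zhao 3/3, Wu 1/2.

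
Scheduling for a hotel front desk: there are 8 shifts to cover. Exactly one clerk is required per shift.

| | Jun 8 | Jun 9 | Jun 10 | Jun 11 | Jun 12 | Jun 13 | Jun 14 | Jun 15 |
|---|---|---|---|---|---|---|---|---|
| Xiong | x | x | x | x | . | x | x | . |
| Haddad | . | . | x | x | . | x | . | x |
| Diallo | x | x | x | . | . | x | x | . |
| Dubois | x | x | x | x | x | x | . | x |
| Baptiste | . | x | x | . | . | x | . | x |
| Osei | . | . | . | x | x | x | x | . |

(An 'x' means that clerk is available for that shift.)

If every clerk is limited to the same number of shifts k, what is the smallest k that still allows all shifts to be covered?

2

With 6 clerks and 8 worker-slots to fill, someone must work at least ⌈8/6⌉ = 2 shifts, so k ≥ 2.
k = 2 works: Jun 8→Xiong, Jun 9→Diallo, Jun 10→Diallo, Jun 11→Haddad, Jun 12→Dubois, Jun 13→Dubois, Jun 14→Xiong, Jun 15→Haddad.
Loads: Xiong 2, Haddad 2, Diallo 2, Dubois 2, Baptiste 0, Osei 0 — all ≤ 2.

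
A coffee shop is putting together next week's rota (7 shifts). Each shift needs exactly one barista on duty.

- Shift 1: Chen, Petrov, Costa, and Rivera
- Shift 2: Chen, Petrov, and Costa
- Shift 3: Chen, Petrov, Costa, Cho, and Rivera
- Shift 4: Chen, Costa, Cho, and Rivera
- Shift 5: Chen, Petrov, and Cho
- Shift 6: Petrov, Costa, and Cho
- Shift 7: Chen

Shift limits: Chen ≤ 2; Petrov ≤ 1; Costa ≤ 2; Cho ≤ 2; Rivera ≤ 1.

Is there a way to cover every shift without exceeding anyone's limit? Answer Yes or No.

Shift 7 can only be covered by Chen, so that assignment is forced.
One valid schedule: Shift 1→Costa, Shift 2→Chen, Shift 3→Cho, Shift 4→Cho, Shift 5→Petrov, Shift 6→Costa, Shift 7→Chen.
Loads: Chen 2/2, Petrov 1/1, Costa 2/2, Cho 2/2, Rivera 0/1 — all within limits.

Yes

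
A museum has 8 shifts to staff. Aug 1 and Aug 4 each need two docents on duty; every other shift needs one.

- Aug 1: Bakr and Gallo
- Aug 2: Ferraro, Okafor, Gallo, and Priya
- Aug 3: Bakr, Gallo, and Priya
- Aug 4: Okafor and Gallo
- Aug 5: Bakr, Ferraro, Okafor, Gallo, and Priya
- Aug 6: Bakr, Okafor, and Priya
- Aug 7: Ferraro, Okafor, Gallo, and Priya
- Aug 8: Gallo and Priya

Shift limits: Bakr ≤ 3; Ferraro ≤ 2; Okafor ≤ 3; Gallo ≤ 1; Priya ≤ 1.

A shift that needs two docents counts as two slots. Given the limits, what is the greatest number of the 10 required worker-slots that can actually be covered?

Total capacity across all docents is 3+2+3+1+1 = 10, and 10 slots are needed, so at most 10 can be filled.
Shifts {Aug 1, Aug 4} need 4 slots but only Bakr, Okafor, and Gallo are available for them, supplying at most 3 — so at least 1 slot must go unfilled.
An assignment achieving 9: Aug 1→Bakr+Gallo, Aug 2→Ferraro, Aug 3→Bakr, Aug 4→Okafor, Aug 5→Okafor, Aug 6→Bakr, Aug 7→Ferraro, Aug 8→Priya.
Loads: Bakr 3/3, Ferraro 2/2, Okafor 2/3, Gallo 1/1, Priya 1/1.

9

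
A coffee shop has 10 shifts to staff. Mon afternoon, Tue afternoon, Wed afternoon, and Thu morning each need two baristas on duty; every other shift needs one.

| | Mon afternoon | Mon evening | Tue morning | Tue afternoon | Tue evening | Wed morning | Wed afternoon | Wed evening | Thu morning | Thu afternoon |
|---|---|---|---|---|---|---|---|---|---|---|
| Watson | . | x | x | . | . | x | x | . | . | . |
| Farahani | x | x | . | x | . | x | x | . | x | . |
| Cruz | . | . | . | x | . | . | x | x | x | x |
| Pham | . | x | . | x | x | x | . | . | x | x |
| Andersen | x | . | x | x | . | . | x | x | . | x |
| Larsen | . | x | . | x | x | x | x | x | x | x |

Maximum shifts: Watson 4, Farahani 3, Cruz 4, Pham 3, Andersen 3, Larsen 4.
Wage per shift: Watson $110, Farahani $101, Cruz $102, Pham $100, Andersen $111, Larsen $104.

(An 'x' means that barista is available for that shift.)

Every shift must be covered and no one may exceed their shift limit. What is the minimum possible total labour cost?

Mon afternoon can only be covered by Farahani and Andersen, so that assignment is forced.
Picking the cheapest available barista for each shift independently would cost $1429, but that ignores the shift limits.
An optimal schedule: Mon afternoon→Farahani+Andersen, Mon evening→Pham, Tue morning→Watson, Tue afternoon→Farahani+Larsen, Tue evening→Pham, Wed morning→Pham, Wed afternoon→Cruz+Larsen, Wed evening→Cruz, Thu morning→Farahani+Cruz, Thu afternoon→Cruz.
Total: 101 + 111 + 100 + 110 + 101 + 104 + 100 + 100 + 102 + 104 + 102 + 101 + 102 + 102 = $1440.

$1440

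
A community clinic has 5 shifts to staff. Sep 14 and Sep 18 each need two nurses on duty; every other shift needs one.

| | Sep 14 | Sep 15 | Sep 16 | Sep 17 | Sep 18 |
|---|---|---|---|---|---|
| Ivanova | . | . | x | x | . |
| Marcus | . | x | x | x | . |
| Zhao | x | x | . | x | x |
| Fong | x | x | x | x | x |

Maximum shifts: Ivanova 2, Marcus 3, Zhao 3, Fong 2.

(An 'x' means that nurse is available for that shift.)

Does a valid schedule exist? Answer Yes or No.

Yes

Sep 14 can only be covered by Zhao and Fong, so that assignment is forced.
Sep 18 can only be covered by Zhao and Fong, so that assignment is forced.
One valid schedule: Sep 14→Zhao+Fong, Sep 15→Marcus, Sep 16→Ivanova, Sep 17→Ivanova, Sep 18→Zhao+Fong.
Loads: Ivanova 2/2, Marcus 1/3, Zhao 2/3, Fong 2/2 — all within limits.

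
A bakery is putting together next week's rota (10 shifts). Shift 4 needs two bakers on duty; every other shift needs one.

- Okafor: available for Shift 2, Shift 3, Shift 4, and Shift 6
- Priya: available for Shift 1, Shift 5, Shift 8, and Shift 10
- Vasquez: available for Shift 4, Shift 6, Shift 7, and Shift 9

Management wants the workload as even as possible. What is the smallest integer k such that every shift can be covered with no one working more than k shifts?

4

With 3 bakers and 11 worker-slots to fill, someone must work at least ⌈11/3⌉ = 4 shifts, so k ≥ 4.
k = 4 works: Shift 1→Priya, Shift 2→Okafor, Shift 3→Okafor, Shift 4→Okafor+Vasquez, Shift 5→Priya, Shift 6→Okafor, Shift 7→Vasquez, Shift 8→Priya, Shift 9→Vasquez, Shift 10→Priya.
Loads: Okafor 4, Priya 4, Vasquez 3 — all ≤ 4.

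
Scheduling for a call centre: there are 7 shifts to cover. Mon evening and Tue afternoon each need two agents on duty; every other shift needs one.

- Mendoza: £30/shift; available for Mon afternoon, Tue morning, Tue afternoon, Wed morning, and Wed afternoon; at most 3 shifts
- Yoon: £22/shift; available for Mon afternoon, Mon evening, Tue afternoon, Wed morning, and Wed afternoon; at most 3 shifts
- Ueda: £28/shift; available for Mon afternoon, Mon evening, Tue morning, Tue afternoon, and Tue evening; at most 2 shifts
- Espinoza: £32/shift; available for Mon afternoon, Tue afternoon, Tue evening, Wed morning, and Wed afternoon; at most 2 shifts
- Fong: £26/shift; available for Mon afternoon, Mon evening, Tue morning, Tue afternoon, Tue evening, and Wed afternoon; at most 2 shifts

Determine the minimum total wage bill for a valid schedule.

Picking the cheapest available agent for each shift independently would cost £214, but that ignores the shift limits.
An optimal schedule: Mon afternoon→Mendoza, Mon evening→Yoon+Fong, Tue morning→Fong, Tue afternoon→Ueda+Mendoza, Tue evening→Ueda, Wed morning→Yoon, Wed afternoon→Yoon.
Total: 30 + 22 + 26 + 26 + 28 + 30 + 28 + 22 + 22 = £234.

£234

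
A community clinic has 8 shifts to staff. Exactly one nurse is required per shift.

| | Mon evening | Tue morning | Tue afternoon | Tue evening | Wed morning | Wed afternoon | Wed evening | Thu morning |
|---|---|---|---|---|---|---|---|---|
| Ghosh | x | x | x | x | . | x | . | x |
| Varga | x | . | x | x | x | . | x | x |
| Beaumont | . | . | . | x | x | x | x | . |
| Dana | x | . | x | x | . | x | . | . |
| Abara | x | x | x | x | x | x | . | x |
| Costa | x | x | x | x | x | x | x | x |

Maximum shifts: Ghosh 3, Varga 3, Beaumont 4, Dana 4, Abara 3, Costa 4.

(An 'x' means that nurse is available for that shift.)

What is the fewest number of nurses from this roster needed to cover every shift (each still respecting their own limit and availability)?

2

8 slots to fill and no one can take more than 4, so at least ⌈8/4⌉ = 2 nurses are needed.
Beaumont and Costa alone can cover everything: Mon evening→Costa, Tue morning→Costa, Tue afternoon→Costa, Tue evening→Beaumont, Wed morning→Beaumont, Wed afternoon→Beaumont, Wed evening→Beaumont, Thu morning→Costa.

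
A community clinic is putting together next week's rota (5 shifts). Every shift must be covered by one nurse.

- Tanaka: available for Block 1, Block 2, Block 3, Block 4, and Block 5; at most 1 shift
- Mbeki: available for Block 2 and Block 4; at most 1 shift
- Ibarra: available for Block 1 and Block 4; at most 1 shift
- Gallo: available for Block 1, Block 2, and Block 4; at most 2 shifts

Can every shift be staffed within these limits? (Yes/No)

Total capacity is 5 and 5 slots are needed, so capacity alone doesn't rule it out.
Shifts {Block 3, Block 5} need 2 worker-slots in total, but the nurses available for any of those shifts (Tanaka) can supply at most 1 among them. So no valid schedule exists.

No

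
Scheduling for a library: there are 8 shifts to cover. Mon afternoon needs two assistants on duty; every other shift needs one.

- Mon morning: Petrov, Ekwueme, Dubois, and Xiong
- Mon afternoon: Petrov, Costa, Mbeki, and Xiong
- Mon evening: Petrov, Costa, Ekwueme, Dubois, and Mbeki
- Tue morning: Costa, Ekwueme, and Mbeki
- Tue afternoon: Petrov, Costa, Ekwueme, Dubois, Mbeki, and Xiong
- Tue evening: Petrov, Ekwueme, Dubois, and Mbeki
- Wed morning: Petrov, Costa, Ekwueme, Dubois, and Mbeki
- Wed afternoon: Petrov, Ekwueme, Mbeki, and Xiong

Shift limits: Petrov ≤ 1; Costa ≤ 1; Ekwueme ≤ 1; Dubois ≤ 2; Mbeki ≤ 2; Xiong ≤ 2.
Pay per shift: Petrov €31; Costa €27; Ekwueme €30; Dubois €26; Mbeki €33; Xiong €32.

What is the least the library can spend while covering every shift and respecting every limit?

€270

Picking the cheapest available assistant for each shift independently would cost €245, but that ignores the shift limits.
An optimal schedule: Mon morning→Petrov, Mon afternoon→Mbeki+Xiong, Mon evening→Dubois, Tue morning→Costa, Tue afternoon→Xiong, Tue evening→Ekwueme, Wed morning→Dubois, Wed afternoon→Mbeki.
Total: 31 + 33 + 32 + 26 + 27 + 32 + 30 + 26 + 33 = €270.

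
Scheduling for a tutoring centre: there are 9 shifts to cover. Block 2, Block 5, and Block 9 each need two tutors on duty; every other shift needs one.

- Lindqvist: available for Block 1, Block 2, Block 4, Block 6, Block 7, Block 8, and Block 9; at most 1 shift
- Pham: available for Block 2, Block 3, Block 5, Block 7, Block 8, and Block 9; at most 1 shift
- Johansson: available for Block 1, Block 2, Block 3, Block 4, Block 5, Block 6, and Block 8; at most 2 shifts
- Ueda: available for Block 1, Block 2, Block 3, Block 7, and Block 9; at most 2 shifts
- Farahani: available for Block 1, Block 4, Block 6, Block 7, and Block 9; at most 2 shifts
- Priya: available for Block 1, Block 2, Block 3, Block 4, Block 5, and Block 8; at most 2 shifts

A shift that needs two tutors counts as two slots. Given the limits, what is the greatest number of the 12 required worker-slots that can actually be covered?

Total capacity across all tutors is 1+1+2+2+2+2 = 10, and 12 slots are needed, so at most 10 can be filled.
An assignment achieving 10: Block 1→Priya, Block 3→Johansson, Block 4→Farahani, Block 5→Pham+Johansson, Block 6→Lindqvist, Block 7→Ueda, Block 8→Priya, Block 9→Ueda+Farahani.
Loads: Lindqvist 1/1, Pham 1/1, Johansson 2/2, Ueda 2/2, Farahani 2/2, Priya 2/2.

10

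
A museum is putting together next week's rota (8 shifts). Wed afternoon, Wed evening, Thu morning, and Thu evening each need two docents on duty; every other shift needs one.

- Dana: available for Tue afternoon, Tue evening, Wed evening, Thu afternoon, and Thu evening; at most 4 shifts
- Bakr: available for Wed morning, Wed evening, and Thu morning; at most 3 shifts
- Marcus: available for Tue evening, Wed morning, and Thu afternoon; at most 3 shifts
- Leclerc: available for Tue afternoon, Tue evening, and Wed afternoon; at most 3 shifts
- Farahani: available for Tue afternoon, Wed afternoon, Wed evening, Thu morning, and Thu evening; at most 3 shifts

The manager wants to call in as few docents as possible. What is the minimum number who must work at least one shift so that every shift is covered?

12 slots to fill and no one can take more than 4, so at least ⌈12/4⌉ = 3 docents are needed.
Any 3 docents together have capacity at most 4+3+3 = 10 < 12 slots, so 3 can never suffice.
Dana, Bakr, Leclerc, and Farahani alone can cover everything: Tue afternoon→Leclerc, Tue evening→Dana, Wed morning→Bakr, Wed afternoon→Leclerc+Farahani, Wed evening→Dana+Bakr, Thu morning→Bakr+Farahani, Thu afternoon→Dana, Thu evening→Dana+Farahani.

4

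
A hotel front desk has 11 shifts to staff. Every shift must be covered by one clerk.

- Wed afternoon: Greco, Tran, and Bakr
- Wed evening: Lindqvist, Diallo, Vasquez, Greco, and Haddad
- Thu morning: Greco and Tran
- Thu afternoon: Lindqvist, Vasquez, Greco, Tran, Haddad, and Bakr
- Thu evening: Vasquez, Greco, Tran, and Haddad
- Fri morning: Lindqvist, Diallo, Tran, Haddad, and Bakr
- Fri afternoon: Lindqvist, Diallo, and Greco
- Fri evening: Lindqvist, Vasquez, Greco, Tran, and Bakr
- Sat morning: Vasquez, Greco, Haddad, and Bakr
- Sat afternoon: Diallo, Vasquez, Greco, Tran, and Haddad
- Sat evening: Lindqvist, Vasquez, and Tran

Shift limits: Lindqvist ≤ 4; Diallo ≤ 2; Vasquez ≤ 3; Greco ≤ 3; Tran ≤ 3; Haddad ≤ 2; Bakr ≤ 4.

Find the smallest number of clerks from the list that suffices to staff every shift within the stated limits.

11 slots to fill and no one can take more than 4, so at least ⌈11/4⌉ = 3 clerks are needed.
Lindqvist, Greco, and Bakr alone can cover everything: Wed afternoon→Bakr, Wed evening→Lindqvist, Thu morning→Greco, Thu afternoon→Bakr, Thu evening→Greco, Fri morning→Lindqvist, Fri afternoon→Lindqvist, Fri evening→Bakr, Sat morning→Bakr, Sat afternoon→Greco, Sat evening→Lindqvist.

3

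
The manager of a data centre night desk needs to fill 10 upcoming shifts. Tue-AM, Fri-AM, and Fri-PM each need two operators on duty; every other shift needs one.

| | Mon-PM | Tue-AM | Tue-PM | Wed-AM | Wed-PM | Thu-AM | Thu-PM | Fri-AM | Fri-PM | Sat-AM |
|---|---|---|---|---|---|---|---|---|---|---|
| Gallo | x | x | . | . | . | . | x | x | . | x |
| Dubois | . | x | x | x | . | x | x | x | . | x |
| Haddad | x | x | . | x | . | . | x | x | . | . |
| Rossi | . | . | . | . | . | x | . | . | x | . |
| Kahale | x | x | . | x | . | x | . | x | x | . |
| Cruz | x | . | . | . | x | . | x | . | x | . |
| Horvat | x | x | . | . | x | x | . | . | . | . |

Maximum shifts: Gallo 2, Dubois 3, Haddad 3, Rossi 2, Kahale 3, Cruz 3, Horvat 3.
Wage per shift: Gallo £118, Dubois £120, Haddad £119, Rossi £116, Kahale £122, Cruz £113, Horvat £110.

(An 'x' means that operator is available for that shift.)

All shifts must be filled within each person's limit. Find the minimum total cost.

Tue-PM can only be covered by Dubois, so that assignment is forced.
Picking the cheapest available operator for each shift independently would cost £1494, but that ignores the shift limits.
An optimal schedule: Mon-PM→Cruz, Tue-AM→Horvat+Haddad, Tue-PM→Dubois, Wed-AM→Haddad, Wed-PM→Horvat, Thu-AM→Horvat, Thu-PM→Cruz, Fri-AM→Gallo+Haddad, Fri-PM→Cruz+Rossi, Sat-AM→Gallo.
Total: 113 + 110 + 119 + 120 + 119 + 110 + 110 + 113 + 118 + 119 + 113 + 116 + 118 = £1498.

£1498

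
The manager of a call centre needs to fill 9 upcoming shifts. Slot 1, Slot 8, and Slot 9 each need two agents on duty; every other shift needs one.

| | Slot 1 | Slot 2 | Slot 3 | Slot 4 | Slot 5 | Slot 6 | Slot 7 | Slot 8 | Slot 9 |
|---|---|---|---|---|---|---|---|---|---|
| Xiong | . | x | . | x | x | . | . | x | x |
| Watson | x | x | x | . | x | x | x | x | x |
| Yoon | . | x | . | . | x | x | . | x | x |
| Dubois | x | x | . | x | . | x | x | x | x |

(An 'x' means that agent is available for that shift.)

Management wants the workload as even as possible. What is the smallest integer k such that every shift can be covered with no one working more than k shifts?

3

With 4 agents and 12 worker-slots to fill, someone must work at least ⌈12/4⌉ = 3 shifts, so k ≥ 3.
k = 3 works: Slot 1→Watson+Dubois, Slot 2→Xiong, Slot 3→Watson, Slot 4→Xiong, Slot 5→Xiong, Slot 6→Yoon, Slot 7→Watson, Slot 8→Yoon+Dubois, Slot 9→Yoon+Dubois.
Loads: Xiong 3, Watson 3, Yoon 3, Dubois 3 — all ≤ 3.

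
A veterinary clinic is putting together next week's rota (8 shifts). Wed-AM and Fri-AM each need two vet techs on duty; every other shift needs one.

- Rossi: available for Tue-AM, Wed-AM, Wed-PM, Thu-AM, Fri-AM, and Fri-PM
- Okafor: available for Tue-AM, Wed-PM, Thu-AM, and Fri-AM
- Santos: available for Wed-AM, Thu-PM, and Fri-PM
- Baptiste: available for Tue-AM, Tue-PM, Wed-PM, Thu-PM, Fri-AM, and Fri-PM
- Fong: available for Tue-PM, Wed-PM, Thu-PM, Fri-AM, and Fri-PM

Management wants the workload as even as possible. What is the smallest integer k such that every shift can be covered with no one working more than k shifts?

With 5 vet techs and 10 worker-slots to fill, someone must work at least ⌈10/5⌉ = 2 shifts, so k ≥ 2.
k = 2 works: Tue-AM→Okafor, Tue-PM→Baptiste, Wed-AM→Rossi+Santos, Wed-PM→Okafor, Thu-AM→Rossi, Thu-PM→Santos, Fri-AM→Baptiste+Fong, Fri-PM→Fong.
Loads: Rossi 2, Okafor 2, Santos 2, Baptiste 2, Fong 2 — all ≤ 2.

2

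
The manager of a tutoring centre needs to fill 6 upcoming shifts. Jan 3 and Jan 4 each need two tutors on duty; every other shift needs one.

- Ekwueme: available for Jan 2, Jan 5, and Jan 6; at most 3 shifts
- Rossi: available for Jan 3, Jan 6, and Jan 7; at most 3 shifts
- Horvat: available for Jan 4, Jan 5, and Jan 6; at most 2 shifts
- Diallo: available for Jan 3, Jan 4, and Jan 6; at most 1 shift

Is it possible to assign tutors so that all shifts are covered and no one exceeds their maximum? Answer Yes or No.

No

Total capacity is 9 and 8 slots are needed, so capacity alone doesn't rule it out.
Shifts {Jan 3, Jan 4} need 4 worker-slots in total, but the tutors available for any of those shifts (Rossi, Horvat, and Diallo) can supply at most 3 among them. So no valid schedule exists.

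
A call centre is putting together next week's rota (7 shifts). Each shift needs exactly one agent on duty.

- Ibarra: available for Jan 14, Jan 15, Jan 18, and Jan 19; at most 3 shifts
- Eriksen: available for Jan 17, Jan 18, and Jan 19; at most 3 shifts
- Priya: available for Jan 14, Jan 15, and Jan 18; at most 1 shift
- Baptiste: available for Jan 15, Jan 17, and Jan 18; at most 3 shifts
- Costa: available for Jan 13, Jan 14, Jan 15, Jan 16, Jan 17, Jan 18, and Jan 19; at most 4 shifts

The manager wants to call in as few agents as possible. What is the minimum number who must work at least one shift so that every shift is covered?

2

7 slots to fill and no one can take more than 4, so at least ⌈7/4⌉ = 2 agents are needed.
Ibarra and Costa alone can cover everything: Jan 13→Costa, Jan 14→Ibarra, Jan 15→Ibarra, Jan 16→Costa, Jan 17→Costa, Jan 18→Ibarra, Jan 19→Costa.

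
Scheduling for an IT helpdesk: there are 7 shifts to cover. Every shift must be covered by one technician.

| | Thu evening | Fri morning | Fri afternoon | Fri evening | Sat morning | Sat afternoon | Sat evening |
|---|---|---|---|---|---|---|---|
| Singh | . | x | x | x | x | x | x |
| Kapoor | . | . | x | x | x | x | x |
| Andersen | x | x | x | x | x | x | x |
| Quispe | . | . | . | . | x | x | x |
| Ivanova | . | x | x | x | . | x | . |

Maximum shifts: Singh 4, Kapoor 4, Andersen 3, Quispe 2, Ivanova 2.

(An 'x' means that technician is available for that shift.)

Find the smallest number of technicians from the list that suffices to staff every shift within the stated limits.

7 slots to fill and no one can take more than 4, so at least ⌈7/4⌉ = 2 technicians are needed.
Singh and Andersen alone can cover everything: Thu evening→Andersen, Fri morning→Singh, Fri afternoon→Singh, Fri evening→Singh, Sat morning→Singh, Sat afternoon→Andersen, Sat evening→Andersen.

2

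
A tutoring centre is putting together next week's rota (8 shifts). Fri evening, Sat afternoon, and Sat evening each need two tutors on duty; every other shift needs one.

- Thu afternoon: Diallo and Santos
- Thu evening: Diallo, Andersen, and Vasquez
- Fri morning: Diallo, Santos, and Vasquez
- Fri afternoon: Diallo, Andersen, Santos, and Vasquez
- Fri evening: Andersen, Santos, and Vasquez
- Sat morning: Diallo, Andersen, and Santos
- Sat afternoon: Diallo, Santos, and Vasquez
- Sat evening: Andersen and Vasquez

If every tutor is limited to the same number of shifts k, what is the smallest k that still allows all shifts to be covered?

3

With 4 tutors and 11 worker-slots to fill, someone must work at least ⌈11/4⌉ = 3 shifts, so k ≥ 3.
k = 3 works: Thu afternoon→Diallo, Thu evening→Diallo, Fri morning→Diallo, Fri afternoon→Santos, Fri evening→Andersen+Santos, Sat morning→Andersen, Sat afternoon→Santos+Vasquez, Sat evening→Andersen+Vasquez.
Loads: Diallo 3, Andersen 3, Santos 3, Vasquez 2 — all ≤ 3.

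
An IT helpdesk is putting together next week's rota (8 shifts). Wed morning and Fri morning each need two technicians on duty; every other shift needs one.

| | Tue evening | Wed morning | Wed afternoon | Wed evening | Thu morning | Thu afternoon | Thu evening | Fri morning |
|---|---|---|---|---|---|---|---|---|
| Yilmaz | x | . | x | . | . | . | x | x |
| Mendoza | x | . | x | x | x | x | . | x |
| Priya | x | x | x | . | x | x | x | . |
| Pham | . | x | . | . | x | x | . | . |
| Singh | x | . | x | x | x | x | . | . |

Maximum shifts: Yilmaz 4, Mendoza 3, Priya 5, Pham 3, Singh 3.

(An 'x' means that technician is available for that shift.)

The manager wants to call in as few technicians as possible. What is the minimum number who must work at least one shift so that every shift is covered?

4

10 slots to fill and no one can take more than 5, so at least ⌈10/5⌉ = 2 technicians are needed.
Shifts {Wed morning, Fri morning} need 4 slots, but among the technicians available for them (Yilmaz, Mendoza, Priya, and Pham) any 3 together supply at most 3. So 3 technicians are not enough.
Yilmaz, Mendoza, Priya, and Pham alone can cover everything: Tue evening→Yilmaz, Wed morning→Priya+Pham, Wed afternoon→Yilmaz, Wed evening→Mendoza, Thu morning→Mendoza, Thu afternoon→Priya, Thu evening→Yilmaz, Fri morning→Yilmaz+Mendoza.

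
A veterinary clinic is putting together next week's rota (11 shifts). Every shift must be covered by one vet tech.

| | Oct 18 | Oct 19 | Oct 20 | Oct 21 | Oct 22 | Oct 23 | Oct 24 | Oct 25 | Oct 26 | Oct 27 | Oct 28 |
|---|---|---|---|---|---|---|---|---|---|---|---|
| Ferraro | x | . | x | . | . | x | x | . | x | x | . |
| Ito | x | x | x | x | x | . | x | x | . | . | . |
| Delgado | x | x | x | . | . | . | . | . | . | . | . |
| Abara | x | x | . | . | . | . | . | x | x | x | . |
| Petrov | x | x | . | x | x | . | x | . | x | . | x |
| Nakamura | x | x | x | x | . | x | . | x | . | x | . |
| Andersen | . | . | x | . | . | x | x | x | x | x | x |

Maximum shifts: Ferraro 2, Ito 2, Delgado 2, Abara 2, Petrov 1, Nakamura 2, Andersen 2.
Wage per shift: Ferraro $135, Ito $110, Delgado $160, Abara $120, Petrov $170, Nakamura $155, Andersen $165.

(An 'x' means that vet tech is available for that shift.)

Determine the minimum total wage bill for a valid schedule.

Picking the cheapest available vet tech for each shift independently would cost $1310, but that ignores the shift limits.
An optimal schedule: Oct 18→Delgado, Oct 19→Nakamura, Oct 20→Delgado, Oct 21→Ito, Oct 22→Ito, Oct 23→Ferraro, Oct 24→Ferraro, Oct 25→Abara, Oct 26→Abara, Oct 27→Nakamura, Oct 28→Andersen.
Total: 160 + 155 + 160 + 110 + 110 + 135 + 135 + 120 + 120 + 155 + 165 = $1525.

$1525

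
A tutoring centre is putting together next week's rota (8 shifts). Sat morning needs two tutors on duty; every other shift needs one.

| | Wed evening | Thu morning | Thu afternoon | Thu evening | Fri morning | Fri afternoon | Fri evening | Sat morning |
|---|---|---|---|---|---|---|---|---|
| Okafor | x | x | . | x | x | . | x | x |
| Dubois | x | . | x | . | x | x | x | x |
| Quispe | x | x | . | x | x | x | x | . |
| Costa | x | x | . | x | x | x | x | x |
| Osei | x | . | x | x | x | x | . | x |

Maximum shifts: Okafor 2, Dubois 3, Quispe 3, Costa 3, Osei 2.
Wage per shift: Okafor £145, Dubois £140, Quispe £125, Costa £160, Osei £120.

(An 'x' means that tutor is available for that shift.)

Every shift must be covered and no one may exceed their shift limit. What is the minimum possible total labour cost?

Picking the cheapest available tutor for each shift independently would cost £1110, but that ignores the shift limits.
An optimal schedule: Wed evening→Dubois, Thu morning→Quispe, Thu afternoon→Osei, Thu evening→Osei, Fri morning→Dubois, Fri afternoon→Quispe, Fri evening→Quispe, Sat morning→Dubois+Okafor.
Total: 140 + 125 + 120 + 120 + 140 + 125 + 125 + 140 + 145 = £1180.

£1180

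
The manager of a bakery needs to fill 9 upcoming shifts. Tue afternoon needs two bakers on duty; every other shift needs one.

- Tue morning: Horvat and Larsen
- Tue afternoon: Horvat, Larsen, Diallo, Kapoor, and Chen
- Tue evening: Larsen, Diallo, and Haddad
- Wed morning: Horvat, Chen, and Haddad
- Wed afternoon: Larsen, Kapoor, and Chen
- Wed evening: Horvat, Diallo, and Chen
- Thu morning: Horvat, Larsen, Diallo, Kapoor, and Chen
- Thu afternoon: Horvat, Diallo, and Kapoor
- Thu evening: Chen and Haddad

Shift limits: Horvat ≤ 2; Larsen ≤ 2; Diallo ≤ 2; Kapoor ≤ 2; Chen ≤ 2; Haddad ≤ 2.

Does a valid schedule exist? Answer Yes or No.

One valid schedule: Tue morning→Horvat, Tue afternoon→Kapoor+Chen, Tue evening→Larsen, Wed morning→Horvat, Wed afternoon→Larsen, Wed evening→Diallo, Thu morning→Kapoor, Thu afternoon→Diallo, Thu evening→Chen.
Loads: Horvat 2/2, Larsen 2/2, Diallo 2/2, Kapoor 2/2, Chen 2/2, Haddad 0/2 — all within limits.

Yes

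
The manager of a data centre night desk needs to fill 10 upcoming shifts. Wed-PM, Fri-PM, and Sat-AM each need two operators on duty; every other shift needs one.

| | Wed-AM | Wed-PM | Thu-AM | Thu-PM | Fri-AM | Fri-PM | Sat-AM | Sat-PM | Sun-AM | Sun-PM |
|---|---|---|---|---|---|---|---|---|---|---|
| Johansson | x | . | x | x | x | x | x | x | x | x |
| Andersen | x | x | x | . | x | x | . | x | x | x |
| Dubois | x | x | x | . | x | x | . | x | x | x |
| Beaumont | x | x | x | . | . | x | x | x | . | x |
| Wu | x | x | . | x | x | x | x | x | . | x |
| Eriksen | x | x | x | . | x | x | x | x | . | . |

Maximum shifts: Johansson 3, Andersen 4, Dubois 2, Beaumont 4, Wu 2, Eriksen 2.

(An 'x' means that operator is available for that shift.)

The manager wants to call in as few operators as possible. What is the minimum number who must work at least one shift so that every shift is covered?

13 slots to fill and no one can take more than 4, so at least ⌈13/4⌉ = 4 operators are needed.
Johansson, Andersen, Dubois, and Beaumont alone can cover everything: Wed-AM→Andersen, Wed-PM→Andersen+Dubois, Thu-AM→Andersen, Thu-PM→Johansson, Fri-AM→Johansson, Fri-PM→Dubois+Beaumont, Sat-AM→Johansson+Beaumont, Sat-PM→Beaumont, Sun-AM→Andersen, Sun-PM→Beaumont.

4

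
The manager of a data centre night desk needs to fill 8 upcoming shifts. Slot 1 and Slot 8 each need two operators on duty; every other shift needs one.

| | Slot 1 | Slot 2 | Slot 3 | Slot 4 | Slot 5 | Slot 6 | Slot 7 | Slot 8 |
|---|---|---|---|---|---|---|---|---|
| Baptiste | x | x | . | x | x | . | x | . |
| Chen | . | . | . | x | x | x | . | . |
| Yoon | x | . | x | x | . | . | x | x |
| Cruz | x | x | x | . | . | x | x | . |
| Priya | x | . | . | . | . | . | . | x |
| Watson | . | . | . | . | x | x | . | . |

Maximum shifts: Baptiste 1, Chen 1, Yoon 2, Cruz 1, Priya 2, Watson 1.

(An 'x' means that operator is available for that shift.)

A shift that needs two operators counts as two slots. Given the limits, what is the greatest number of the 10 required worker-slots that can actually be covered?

8

Total capacity across all operators is 1+1+2+1+2+1 = 8, and 10 slots are needed, so at most 8 can be filled.
An assignment achieving 8: Slot 1→Priya, Slot 2→Baptiste, Slot 3→Yoon, Slot 4→Chen, Slot 5→Watson, Slot 6→Cruz, Slot 8→Yoon+Priya.
Loads: Baptiste 1/1, Chen 1/1, Yoon 2/2, Cruz 1/1, Priya 2/2, Watson 1/1.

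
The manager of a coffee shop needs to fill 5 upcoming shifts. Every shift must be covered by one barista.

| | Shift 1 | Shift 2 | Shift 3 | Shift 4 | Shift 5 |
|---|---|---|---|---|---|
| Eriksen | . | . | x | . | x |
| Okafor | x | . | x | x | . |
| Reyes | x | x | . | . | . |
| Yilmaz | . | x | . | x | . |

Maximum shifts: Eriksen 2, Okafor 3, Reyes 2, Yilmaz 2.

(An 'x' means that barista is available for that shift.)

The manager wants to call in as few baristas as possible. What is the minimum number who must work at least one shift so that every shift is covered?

3

5 slots to fill and no one can take more than 3, so at least ⌈5/3⌉ = 2 baristas are needed.
No set of 2 baristas can cover every shift (each such set leaves at least one shift with no one available or exceeds a cap).
Eriksen, Okafor, and Reyes alone can cover everything: Shift 1→Okafor, Shift 2→Reyes, Shift 3→Eriksen, Shift 4→Okafor, Shift 5→Eriksen.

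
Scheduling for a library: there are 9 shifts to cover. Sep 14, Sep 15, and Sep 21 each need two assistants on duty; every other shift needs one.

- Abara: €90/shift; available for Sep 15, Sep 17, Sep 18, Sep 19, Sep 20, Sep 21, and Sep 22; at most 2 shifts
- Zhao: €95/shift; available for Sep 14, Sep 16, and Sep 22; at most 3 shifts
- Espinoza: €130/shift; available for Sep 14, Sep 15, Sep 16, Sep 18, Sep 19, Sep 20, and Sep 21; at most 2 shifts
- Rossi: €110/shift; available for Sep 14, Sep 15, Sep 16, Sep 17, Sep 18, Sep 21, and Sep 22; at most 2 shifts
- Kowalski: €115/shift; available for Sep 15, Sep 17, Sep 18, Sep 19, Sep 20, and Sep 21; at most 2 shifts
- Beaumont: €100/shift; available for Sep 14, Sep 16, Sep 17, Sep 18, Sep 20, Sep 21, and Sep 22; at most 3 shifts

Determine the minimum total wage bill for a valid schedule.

Picking the cheapest available assistant for each shift independently would cost €1130, but that ignores the shift limits.
An optimal schedule: Sep 14→Zhao+Beaumont, Sep 15→Rossi+Kowalski, Sep 16→Zhao, Sep 17→Abara, Sep 18→Beaumont, Sep 19→Abara, Sep 20→Beaumont, Sep 21→Rossi+Kowalski, Sep 22→Zhao.
Total: 95 + 100 + 110 + 115 + 95 + 90 + 100 + 90 + 100 + 110 + 115 + 95 = €1215.

€1215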